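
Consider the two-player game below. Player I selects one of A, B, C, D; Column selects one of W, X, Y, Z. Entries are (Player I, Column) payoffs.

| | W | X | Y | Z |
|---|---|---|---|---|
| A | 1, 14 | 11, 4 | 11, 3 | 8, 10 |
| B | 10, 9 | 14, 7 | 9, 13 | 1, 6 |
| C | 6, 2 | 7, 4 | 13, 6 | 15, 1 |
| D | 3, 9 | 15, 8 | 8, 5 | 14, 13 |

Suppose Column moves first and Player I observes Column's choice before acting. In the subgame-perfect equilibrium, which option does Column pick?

W

Player I best-responds to each possible Column move:
- W: Player I compares 1, 10, 6, 3 and picks B; Column would get 9.
- X: Player I compares 11, 14, 7, 15 and picks D; Column would get 8.
- Y: Player I compares 11, 9, 13, 8 and picks C; Column would get 6.
- Z: Player I compares 8, 1, 15, 14 and picks C; Column would get 1.
Column's induced payoffs are 9, 8, 6, 1, so Column commits to W. Subgame-perfect outcome: (B, W) with payoffs (10, 9).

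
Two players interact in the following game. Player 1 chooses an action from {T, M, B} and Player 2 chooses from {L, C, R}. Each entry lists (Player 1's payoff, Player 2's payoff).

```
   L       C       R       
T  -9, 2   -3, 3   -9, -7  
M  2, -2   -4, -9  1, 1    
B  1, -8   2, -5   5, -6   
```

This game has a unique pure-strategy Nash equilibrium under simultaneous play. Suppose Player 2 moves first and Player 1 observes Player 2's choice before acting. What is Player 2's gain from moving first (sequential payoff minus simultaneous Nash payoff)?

3

Backward induction with Player 2 moving first.
- L: BR = M, leader payoff -2.
- C: BR = B, leader payoff -5.
- R: BR = B, leader payoff -6.
Among -2, -5, -6, the best is -2 at L. Subgame-perfect outcome: (M, L) with payoffs (2, -2).
For the simultaneous game, intersect best replies.
Player 1's best replies: L→M; C→B; R→B.
Player 2's best replies: T→C; M→R; B→C.
Only (B, C) has each player best-responding; Nash payoffs (2, -5).
Player 2's commitment gain: -2 − -5 = 3.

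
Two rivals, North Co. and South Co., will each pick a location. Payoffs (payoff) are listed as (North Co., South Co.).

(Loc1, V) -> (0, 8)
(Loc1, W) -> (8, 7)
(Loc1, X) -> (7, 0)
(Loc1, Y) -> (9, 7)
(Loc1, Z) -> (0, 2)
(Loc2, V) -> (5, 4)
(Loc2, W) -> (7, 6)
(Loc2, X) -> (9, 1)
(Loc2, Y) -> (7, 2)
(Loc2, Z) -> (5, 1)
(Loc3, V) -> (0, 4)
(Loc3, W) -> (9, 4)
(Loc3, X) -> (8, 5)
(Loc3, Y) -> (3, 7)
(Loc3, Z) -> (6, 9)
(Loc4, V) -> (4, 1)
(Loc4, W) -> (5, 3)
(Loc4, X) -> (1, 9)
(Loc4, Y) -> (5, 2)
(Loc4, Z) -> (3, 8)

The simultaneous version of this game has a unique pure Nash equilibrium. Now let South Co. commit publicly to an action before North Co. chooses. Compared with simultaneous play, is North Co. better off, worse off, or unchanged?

unchanged

North Co. best-responds to each possible South Co. move:
- V → North Co. plays Loc2 (best of 0, 5, 0, 4); South Co. gets 4.
- W → North Co. plays Loc3 (best of 8, 7, 9, 5); South Co. gets 4.
- X → North Co. plays Loc2 (best of 7, 9, 8, 1); South Co. gets 1.
- Y → North Co. plays Loc1 (best of 9, 7, 3, 5); South Co. gets 7.
- Z → North Co. plays Loc3 (best of 0, 5, 6, 3); South Co. gets 9.
Maximizing over 4, 4, 1, 7, 9, South Co. chooses Z. Subgame-perfect outcome: (Loc3, Z) with payoffs (6, 9).
Under simultaneous play:
North Co.'s best replies: V→Loc2; W→Loc3; X→Loc2; Y→Loc1; Z→Loc3.
South Co.'s best replies: Loc1→V; Loc2→W; Loc3→Z; Loc4→X.
Only (Loc3, Z) has each player best-responding; Nash payoffs (6, 9).
North Co. earns 6 sequentially versus 6 at the Nash outcome: unchanged.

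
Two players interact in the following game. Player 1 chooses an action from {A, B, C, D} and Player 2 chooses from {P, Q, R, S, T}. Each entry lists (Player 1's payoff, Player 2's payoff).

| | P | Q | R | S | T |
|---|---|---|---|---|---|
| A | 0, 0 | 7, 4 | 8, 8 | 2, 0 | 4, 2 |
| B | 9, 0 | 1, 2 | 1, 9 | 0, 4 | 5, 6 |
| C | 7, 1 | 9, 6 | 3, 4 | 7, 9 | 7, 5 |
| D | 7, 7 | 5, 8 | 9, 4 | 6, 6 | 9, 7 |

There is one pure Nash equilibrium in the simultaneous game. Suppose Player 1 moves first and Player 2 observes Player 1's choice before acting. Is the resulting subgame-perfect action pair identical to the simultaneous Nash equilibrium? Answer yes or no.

Work backward from Player 2's decision.
- A → Player 2 plays R (best of 0, 4, 8, 0, 2); Player 1 gets 8.
- B → Player 2 plays R (best of 0, 2, 9, 4, 6); Player 1 gets 1.
- C → Player 2 plays S (best of 1, 6, 4, 9, 5); Player 1 gets 7.
- D → Player 2 plays Q (best of 7, 8, 4, 6, 7); Player 1 gets 5.
Maximizing over 8, 1, 7, 5, Player 1 chooses A. Subgame-perfect outcome: (A, R) with payoffs (8, 8).
Under simultaneous play:
Player 1's best replies: P→B; Q→C; R→D; S→C; T→D.
Player 2's best replies: A→R; B→R; C→S; D→Q.
Only (C, S) has each player best-responding; Nash payoffs (7, 9).
Sequential outcome (A, R) differs from the Nash profile (C, S).

no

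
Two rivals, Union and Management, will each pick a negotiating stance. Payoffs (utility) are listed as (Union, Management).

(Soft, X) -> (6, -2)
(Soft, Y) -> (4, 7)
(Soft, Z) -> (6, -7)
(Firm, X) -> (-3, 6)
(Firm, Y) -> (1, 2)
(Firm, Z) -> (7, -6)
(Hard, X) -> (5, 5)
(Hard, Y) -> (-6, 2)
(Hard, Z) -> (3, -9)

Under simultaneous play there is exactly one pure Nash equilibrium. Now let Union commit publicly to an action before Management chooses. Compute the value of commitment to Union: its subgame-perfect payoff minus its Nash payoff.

1

Management best-responds to each possible Union move:
- Soft → Management plays Y (best of -2, 7, -7); Union gets 4.
- Firm → Management plays X (best of 6, 2, -6); Union gets -3.
- Hard → Management plays X (best of 5, 2, -9); Union gets 5.
Union's induced payoffs are 4, -3, 5, so Union commits to Hard. Subgame-perfect outcome: (Hard, X) with payoffs (5, 5).
Under simultaneous play:
Union's best replies: X→Soft; Y→Soft; Z→Firm.
Management's best replies: Soft→Y; Firm→X; Hard→X.
The unique mutual best reply is (Soft, Y), giving (4, 7).
Union's commitment gain: 5 − 4 = 1.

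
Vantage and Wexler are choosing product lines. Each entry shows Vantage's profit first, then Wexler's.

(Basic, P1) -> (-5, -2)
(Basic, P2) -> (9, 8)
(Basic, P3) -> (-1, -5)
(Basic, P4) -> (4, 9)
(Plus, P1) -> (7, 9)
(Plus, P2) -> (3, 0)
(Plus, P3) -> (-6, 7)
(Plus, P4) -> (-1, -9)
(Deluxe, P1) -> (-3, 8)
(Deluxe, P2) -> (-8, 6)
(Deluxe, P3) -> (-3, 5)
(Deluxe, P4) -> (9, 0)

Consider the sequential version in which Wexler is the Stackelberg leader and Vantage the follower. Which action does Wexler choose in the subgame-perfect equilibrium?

Backward induction with Wexler moving first.
- P1: Vantage compares -5, 7, -3 and picks Plus; Wexler would get 9.
- P2: Vantage compares 9, 3, -8 and picks Basic; Wexler would get 8.
- P3: Vantage compares -1, -6, -3 and picks Basic; Wexler would get -5.
- P4: Vantage compares 4, -1, 9 and picks Deluxe; Wexler would get 0.
Among 9, 8, -5, 0, the best is 9 at P1. Subgame-perfect outcome: (Plus, P1) with payoffs (7, 9).

P1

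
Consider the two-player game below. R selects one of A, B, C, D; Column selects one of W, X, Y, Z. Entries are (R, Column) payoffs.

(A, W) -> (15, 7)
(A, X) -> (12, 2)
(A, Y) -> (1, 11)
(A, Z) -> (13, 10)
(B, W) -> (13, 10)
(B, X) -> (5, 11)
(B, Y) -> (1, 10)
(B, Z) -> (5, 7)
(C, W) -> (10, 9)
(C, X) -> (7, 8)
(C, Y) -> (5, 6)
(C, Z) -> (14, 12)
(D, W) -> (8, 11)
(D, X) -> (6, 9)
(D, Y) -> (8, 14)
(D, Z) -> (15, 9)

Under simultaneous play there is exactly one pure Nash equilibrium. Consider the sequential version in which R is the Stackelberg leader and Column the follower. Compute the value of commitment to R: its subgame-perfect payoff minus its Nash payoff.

6

Backward induction with R moving first.
- A: Column compares 7, 2, 11, 10 and picks Y; R would get 1.
- B: Column compares 10, 11, 10, 7 and picks X; R would get 5.
- C: Column compares 9, 8, 6, 12 and picks Z; R would get 14.
- D: Column compares 11, 9, 14, 9 and picks Y; R would get 8.
Maximizing over 1, 5, 14, 8, R chooses C. Subgame-perfect outcome: (C, Z) with payoffs (14, 12).
For the simultaneous game, intersect best replies.
R's best replies: W→A; X→A; Y→D; Z→D.
Column's best replies: A→Y; B→X; C→Z; D→Y.
The unique mutual best reply is (D, Y), giving (8, 14).
R's commitment gain: 14 − 8 = 6.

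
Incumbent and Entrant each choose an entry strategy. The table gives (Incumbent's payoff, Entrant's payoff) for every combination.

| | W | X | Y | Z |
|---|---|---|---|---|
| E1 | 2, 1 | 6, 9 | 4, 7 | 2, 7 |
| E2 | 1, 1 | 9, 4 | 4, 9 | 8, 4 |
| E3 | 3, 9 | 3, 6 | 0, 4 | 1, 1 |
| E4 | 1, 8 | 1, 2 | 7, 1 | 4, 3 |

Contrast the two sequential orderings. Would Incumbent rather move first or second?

first

If Incumbent leads: Entrant's best replies are E1→X, E2→Y, E3→W, E4→W; Incumbent's induced payoffs 6, 4, 3, 1; outcome (E1, X), payoffs (6, 9).
If Entrant leads: Incumbent's best replies are W→E3, X→E2, Y→E4, Z→E2; Entrant's induced payoffs 9, 4, 1, 4; outcome (E3, W), payoffs (3, 9).
Incumbent gets 6 moving first and 3 moving second, so Incumbent prefers to move first.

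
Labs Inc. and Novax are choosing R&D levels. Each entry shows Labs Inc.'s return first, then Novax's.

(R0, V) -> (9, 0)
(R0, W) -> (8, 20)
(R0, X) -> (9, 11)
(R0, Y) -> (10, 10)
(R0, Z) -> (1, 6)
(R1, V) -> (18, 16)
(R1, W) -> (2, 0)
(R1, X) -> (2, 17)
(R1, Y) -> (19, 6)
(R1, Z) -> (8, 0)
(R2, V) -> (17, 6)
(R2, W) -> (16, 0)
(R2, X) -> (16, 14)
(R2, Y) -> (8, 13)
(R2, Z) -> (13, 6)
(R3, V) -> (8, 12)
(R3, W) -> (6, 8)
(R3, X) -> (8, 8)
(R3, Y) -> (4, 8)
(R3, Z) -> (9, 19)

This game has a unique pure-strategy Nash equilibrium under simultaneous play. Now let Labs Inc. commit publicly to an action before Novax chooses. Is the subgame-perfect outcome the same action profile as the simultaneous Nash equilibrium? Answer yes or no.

yes

Work backward from Novax's decision.
- R0 → Novax plays W (best of 0, 20, 11, 10, 6); Labs Inc. gets 8.
- R1 → Novax plays X (best of 16, 0, 17, 6, 0); Labs Inc. gets 2.
- R2 → Novax plays X (best of 6, 0, 14, 13, 6); Labs Inc. gets 16.
- R3 → Novax plays Z (best of 12, 8, 8, 8, 19); Labs Inc. gets 9.
Maximizing over 8, 2, 16, 9, Labs Inc. chooses R2. Subgame-perfect outcome: (R2, X) with payoffs (16, 14).
Now find the simultaneous Nash equilibrium.
Labs Inc.'s best replies: V→R1; W→R2; X→R2; Y→R1; Z→R2.
Novax's best replies: R0→W; R1→X; R2→X; R3→Z.
The unique mutual best reply is (R2, X), giving (16, 14).
Sequential outcome (R2, X) coincides with the Nash profile (R2, X).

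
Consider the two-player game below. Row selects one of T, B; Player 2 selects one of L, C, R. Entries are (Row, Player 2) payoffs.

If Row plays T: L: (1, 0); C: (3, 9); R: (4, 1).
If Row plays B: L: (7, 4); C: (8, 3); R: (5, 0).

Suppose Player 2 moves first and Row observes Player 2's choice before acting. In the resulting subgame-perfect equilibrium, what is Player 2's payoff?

Solve by backward induction (Player 2 leads).
- L → Row plays B (best of 1, 7); Player 2 gets 4.
- C → Row plays B (best of 3, 8); Player 2 gets 3.
- R → Row plays B (best of 4, 5); Player 2 gets 0.
Among 4, 3, 0, the best is 4 at L. Subgame-perfect outcome: (B, L) with payoffs (7, 4).

4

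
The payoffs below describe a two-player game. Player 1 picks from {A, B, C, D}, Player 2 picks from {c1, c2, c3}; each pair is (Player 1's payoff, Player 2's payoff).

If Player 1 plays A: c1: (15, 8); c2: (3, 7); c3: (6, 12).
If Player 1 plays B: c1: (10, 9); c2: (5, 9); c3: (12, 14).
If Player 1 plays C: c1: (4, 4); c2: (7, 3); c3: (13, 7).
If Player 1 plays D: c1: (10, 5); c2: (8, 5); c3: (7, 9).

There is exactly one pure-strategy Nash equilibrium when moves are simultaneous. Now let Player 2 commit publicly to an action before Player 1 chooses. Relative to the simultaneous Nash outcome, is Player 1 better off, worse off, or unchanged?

better off

Backward induction with Player 2 moving first.
- c1: Player 1 compares 15, 10, 4, 10 and picks A; Player 2 would get 8.
- c2: Player 1 compares 3, 5, 7, 8 and picks D; Player 2 would get 5.
- c3: Player 1 compares 6, 12, 13, 7 and picks C; Player 2 would get 7.
Maximizing over 8, 5, 7, Player 2 chooses c1. Subgame-perfect outcome: (A, c1) with payoffs (15, 8).
Now find the simultaneous Nash equilibrium.
Player 1's best replies: c1→A; c2→D; c3→C.
Player 2's best replies: A→c3; B→c3; C→c3; D→c3.
Only (C, c3) has each player best-responding; Nash payoffs (13, 7).
Player 1 earns 15 sequentially versus 13 at the Nash outcome: better off.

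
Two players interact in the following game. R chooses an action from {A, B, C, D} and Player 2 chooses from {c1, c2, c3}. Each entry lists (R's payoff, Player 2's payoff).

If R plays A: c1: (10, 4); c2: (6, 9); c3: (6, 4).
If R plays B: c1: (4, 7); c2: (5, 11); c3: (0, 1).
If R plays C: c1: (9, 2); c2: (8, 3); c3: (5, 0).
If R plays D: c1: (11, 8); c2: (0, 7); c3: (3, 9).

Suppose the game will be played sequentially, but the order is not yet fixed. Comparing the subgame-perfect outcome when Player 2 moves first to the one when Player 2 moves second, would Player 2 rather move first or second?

If R leads: Player 2's best replies are A→c2, B→c2, C→c2, D→c3; R's induced payoffs 6, 5, 8, 3; outcome (C, c2), payoffs (8, 3).
If Player 2 leads: R's best replies are c1→D, c2→C, c3→A; Player 2's induced payoffs 8, 3, 4; outcome (D, c1), payoffs (11, 8).
Player 2 gets 8 moving first and 3 moving second, so Player 2 prefers to move first.

first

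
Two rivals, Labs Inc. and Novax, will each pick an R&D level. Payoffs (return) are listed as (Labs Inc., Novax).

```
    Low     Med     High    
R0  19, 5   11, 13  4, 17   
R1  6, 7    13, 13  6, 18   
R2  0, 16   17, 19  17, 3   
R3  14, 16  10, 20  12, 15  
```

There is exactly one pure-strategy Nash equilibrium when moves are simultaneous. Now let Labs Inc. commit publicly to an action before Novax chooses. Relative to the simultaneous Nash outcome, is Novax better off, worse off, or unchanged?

unchanged

Novax best-responds to each possible Labs Inc. move:
- R0: Novax compares 5, 13, 17 and picks High; Labs Inc. would get 4.
- R1: Novax compares 7, 13, 18 and picks High; Labs Inc. would get 6.
- R2: Novax compares 16, 19, 3 and picks Med; Labs Inc. would get 17.
- R3: Novax compares 16, 20, 15 and picks Med; Labs Inc. would get 10.
Maximizing over 4, 6, 17, 10, Labs Inc. chooses R2. Subgame-perfect outcome: (R2, Med) with payoffs (17, 19).
For the simultaneous game, intersect best replies.
Labs Inc.'s best replies: Low→R0; Med→R2; High→R2.
Novax's best replies: R0→High; R1→High; R2→Med; R3→Med.
Only (R2, Med) has each player best-responding; Nash payoffs (17, 19).
Novax earns 19 sequentially versus 19 at the Nash outcome: unchanged.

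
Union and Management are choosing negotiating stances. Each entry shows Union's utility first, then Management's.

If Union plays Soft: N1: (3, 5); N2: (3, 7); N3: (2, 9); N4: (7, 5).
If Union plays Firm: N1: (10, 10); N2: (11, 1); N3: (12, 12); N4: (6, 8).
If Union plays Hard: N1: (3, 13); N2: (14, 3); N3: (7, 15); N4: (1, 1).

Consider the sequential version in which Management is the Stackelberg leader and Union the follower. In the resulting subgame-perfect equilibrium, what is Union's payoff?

Union best-responds to each possible Management move:
- N1 → Union plays Firm (best of 3, 10, 3); Management gets 10.
- N2 → Union plays Hard (best of 3, 11, 14); Management gets 3.
- N3 → Union plays Firm (best of 2, 12, 7); Management gets 12.
- N4 → Union plays Soft (best of 7, 6, 1); Management gets 5.
Management's induced payoffs are 10, 3, 12, 5, so Management commits to N3. Subgame-perfect outcome: (Firm, N3) with payoffs (12, 12).

12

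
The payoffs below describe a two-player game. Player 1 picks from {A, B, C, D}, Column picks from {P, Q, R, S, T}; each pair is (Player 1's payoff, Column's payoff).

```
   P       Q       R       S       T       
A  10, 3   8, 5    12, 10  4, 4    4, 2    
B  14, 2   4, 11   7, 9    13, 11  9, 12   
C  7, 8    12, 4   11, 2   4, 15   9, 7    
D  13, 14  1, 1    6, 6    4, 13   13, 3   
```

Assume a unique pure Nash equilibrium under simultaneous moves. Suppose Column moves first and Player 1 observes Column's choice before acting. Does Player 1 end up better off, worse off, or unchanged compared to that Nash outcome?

better off

Work backward from Player 1's decision.
- P → Player 1 plays B (best of 10, 14, 7, 13); Column gets 2.
- Q → Player 1 plays C (best of 8, 4, 12, 1); Column gets 4.
- R → Player 1 plays A (best of 12, 7, 11, 6); Column gets 10.
- S → Player 1 plays B (best of 4, 13, 4, 4); Column gets 11.
- T → Player 1 plays D (best of 4, 9, 9, 13); Column gets 3.
Column's induced payoffs are 2, 4, 10, 11, 3, so Column commits to S. Subgame-perfect outcome: (B, S) with payoffs (13, 11).
Now find the simultaneous Nash equilibrium.
Player 1's best replies: P→B; Q→C; R→A; S→B; T→D.
Column's best replies: A→R; B→T; C→S; D→P.
The unique mutual best reply is (A, R), giving (12, 10).
Player 1 earns 13 sequentially versus 12 at the Nash outcome: better off.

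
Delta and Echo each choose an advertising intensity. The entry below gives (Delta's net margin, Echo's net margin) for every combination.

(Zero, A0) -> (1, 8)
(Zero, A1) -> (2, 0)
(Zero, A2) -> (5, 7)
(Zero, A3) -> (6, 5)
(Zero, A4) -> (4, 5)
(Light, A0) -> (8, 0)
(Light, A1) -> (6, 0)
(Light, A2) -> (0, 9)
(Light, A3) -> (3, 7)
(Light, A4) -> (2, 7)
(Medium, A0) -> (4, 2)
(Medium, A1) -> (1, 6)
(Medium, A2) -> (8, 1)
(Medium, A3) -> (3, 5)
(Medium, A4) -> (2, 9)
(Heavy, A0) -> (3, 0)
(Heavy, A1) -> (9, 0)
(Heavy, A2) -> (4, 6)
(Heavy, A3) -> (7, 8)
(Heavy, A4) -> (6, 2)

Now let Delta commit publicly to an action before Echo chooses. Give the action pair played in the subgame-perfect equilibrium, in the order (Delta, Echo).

Backward induction with Delta moving first.
- Zero: Echo compares 8, 0, 7, 5, 5 and picks A0; Delta would get 1.
- Light: Echo compares 0, 0, 9, 7, 7 and picks A2; Delta would get 0.
- Medium: Echo compares 2, 6, 1, 5, 9 and picks A4; Delta would get 2.
- Heavy: Echo compares 0, 0, 6, 8, 2 and picks A3; Delta would get 7.
Delta's induced payoffs are 1, 0, 2, 7, so Delta commits to Heavy. Subgame-perfect outcome: (Heavy, A3) with payoffs (7, 8).

(Heavy, A3)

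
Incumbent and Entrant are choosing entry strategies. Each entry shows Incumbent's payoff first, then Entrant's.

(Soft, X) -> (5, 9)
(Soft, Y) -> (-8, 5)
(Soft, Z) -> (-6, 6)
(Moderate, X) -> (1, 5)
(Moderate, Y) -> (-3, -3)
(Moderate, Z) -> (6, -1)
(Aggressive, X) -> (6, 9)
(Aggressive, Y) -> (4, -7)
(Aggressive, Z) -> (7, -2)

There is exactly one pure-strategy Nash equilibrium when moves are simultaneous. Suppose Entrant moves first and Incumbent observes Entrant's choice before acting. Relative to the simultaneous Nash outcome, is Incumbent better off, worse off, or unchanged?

unchanged

Incumbent best-responds to each possible Entrant move:
- X → Incumbent plays Aggressive (best of 5, 1, 6); Entrant gets 9.
- Y → Incumbent plays Aggressive (best of -8, -3, 4); Entrant gets -7.
- Z → Incumbent plays Aggressive (best of -6, 6, 7); Entrant gets -2.
Maximizing over 9, -7, -2, Entrant chooses X. Subgame-perfect outcome: (Aggressive, X) with payoffs (6, 9).
Now find the simultaneous Nash equilibrium.
Incumbent's best replies: X→Aggressive; Y→Aggressive; Z→Aggressive.
Entrant's best replies: Soft→X; Moderate→X; Aggressive→X.
The unique mutual best reply is (Aggressive, X), giving (6, 9).
Incumbent earns 6 sequentially versus 6 at the Nash outcome: unchanged.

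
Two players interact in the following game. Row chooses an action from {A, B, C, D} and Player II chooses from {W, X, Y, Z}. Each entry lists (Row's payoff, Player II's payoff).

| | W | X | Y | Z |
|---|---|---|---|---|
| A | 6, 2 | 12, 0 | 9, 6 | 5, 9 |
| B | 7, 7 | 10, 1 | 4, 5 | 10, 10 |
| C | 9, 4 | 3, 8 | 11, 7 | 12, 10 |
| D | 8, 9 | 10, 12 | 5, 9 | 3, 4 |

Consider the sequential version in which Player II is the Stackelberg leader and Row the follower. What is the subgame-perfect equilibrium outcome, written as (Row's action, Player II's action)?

(C, Z)

Work backward from Row's decision.
- W: Row compares 6, 7, 9, 8 and picks C; Player II would get 4.
- X: Row compares 12, 10, 3, 10 and picks A; Player II would get 0.
- Y: Row compares 9, 4, 11, 5 and picks C; Player II would get 7.
- Z: Row compares 5, 10, 12, 3 and picks C; Player II would get 10.
Player II's induced payoffs are 4, 0, 7, 10, so Player II commits to Z. Subgame-perfect outcome: (C, Z) with payoffs (12, 10).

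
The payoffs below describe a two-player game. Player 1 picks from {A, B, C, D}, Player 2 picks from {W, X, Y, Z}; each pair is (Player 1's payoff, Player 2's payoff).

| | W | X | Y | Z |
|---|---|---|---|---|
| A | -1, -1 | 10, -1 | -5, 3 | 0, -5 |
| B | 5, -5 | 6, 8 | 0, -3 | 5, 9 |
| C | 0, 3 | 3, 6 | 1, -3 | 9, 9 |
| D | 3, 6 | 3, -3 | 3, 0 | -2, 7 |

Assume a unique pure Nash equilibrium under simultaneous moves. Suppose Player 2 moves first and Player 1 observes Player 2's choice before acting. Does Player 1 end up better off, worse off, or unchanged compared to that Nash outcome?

unchanged

Solve by backward induction (Player 2 leads).
- W → Player 1 plays B (best of -1, 5, 0, 3); Player 2 gets -5.
- X → Player 1 plays A (best of 10, 6, 3, 3); Player 2 gets -1.
- Y → Player 1 plays D (best of -5, 0, 1, 3); Player 2 gets 0.
- Z → Player 1 plays C (best of 0, 5, 9, -2); Player 2 gets 9.
Maximizing over -5, -1, 0, 9, Player 2 chooses Z. Subgame-perfect outcome: (C, Z) with payoffs (9, 9).
Under simultaneous play:
Player 1's best replies: W→B; X→A; Y→D; Z→C.
Player 2's best replies: A→Y; B→Z; C→Z; D→Z.
The unique mutual best reply is (C, Z), giving (9, 9).
Player 1 earns 9 sequentially versus 9 at the Nash outcome: unchanged.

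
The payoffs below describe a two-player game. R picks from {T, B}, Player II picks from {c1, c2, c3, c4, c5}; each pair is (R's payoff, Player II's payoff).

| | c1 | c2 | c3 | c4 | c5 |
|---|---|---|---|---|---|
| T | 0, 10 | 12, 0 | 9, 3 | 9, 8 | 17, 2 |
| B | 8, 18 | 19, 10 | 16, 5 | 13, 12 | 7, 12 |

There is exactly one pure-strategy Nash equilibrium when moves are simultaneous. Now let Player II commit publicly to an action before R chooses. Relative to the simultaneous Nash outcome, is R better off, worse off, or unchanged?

unchanged

Backward induction with Player II moving first.
- c1: R compares 0, 8 and picks B; Player II would get 18.
- c2: R compares 12, 19 and picks B; Player II would get 10.
- c3: R compares 9, 16 and picks B; Player II would get 5.
- c4: R compares 9, 13 and picks B; Player II would get 12.
- c5: R compares 17, 7 and picks T; Player II would get 2.
Maximizing over 18, 10, 5, 12, 2, Player II chooses c1. Subgame-perfect outcome: (B, c1) with payoffs (8, 18).
Now find the simultaneous Nash equilibrium.
R's best replies: c1→B; c2→B; c3→B; c4→B; c5→T.
Player II's best replies: T→c1; B→c1.
Only (B, c1) has each player best-responding; Nash payoffs (8, 18).
R earns 8 sequentially versus 8 at the Nash outcome: unchanged.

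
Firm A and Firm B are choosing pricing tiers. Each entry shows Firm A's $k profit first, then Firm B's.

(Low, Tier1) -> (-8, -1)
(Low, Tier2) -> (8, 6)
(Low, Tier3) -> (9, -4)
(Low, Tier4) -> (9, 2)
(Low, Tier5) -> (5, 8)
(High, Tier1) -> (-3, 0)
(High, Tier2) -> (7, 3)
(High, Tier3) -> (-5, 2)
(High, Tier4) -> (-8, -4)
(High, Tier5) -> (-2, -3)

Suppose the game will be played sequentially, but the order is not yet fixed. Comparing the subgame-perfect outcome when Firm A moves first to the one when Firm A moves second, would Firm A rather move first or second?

If Firm A leads: Firm B's best replies are Low→Tier5, High→Tier2; Firm A's induced payoffs 5, 7; outcome (High, Tier2), payoffs (7, 3).
If Firm B leads: Firm A's best replies are Tier1→High, Tier2→Low, Tier3→Low, Tier4→Low, Tier5→Low; Firm B's induced payoffs 0, 6, -4, 2, 8; outcome (Low, Tier5), payoffs (5, 8).
Firm A gets 7 moving first and 5 moving second, so Firm A prefers to move first.

first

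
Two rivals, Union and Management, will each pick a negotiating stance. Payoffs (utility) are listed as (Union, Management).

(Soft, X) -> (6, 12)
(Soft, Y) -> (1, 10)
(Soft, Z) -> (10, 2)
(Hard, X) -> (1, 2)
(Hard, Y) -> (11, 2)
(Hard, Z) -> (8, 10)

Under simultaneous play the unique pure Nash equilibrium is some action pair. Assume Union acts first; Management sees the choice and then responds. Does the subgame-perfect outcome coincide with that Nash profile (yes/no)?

no

Management best-responds to each possible Union move:
- Soft → Management plays X (best of 12, 10, 2); Union gets 6.
- Hard → Management plays Z (best of 2, 2, 10); Union gets 8.
Union's induced payoffs are 6, 8, so Union commits to Hard. Subgame-perfect outcome: (Hard, Z) with payoffs (8, 10).
Under simultaneous play:
Union's best replies: X→Soft; Y→Hard; Z→Soft.
Management's best replies: Soft→X; Hard→Z.
The unique mutual best reply is (Soft, X), giving (6, 12).
Sequential outcome (Hard, Z) differs from the Nash profile (Soft, X).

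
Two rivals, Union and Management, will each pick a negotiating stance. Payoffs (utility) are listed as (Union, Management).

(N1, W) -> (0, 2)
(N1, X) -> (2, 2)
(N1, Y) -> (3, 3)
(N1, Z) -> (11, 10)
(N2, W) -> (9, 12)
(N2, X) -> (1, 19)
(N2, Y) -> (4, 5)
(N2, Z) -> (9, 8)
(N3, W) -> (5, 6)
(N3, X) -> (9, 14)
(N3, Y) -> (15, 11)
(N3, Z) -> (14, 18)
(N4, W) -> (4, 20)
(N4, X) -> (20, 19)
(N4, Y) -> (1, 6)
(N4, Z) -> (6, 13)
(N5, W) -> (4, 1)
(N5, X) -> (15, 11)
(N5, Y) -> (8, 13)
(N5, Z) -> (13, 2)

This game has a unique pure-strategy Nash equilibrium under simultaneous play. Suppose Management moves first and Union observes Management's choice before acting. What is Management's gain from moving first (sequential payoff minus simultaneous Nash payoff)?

1

Work backward from Union's decision.
- W: BR = N2, leader payoff 12.
- X: BR = N4, leader payoff 19.
- Y: BR = N3, leader payoff 11.
- Z: BR = N3, leader payoff 18.
Among 12, 19, 11, 18, the best is 19 at X. Subgame-perfect outcome: (N4, X) with payoffs (20, 19).
For the simultaneous game, intersect best replies.
Union's best replies: W→N2; X→N4; Y→N3; Z→N3.
Management's best replies: N1→Z; N2→X; N3→Z; N4→W; N5→Y.
Only (N3, Z) has each player best-responding; Nash payoffs (14, 18).
Management's commitment gain: 19 − 18 = 1.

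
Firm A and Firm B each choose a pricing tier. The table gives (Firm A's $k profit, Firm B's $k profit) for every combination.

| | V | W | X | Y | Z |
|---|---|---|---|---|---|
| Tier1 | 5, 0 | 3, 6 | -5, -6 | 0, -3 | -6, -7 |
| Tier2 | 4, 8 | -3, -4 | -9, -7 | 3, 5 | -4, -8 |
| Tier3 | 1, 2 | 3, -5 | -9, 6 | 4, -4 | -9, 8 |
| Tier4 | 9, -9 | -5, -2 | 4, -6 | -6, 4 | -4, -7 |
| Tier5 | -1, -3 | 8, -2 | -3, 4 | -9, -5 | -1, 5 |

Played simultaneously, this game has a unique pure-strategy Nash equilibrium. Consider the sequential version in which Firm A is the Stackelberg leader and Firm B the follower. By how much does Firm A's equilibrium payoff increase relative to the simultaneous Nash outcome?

5

Firm B best-responds to each possible Firm A move:
- Tier1: Firm B compares 0, 6, -6, -3, -7 and picks W; Firm A would get 3.
- Tier2: Firm B compares 8, -4, -7, 5, -8 and picks V; Firm A would get 4.
- Tier3: Firm B compares 2, -5, 6, -4, 8 and picks Z; Firm A would get -9.
- Tier4: Firm B compares -9, -2, -6, 4, -7 and picks Y; Firm A would get -6.
- Tier5: Firm B compares -3, -2, 4, -5, 5 and picks Z; Firm A would get -1.
Firm A's induced payoffs are 3, 4, -9, -6, -1, so Firm A commits to Tier2. Subgame-perfect outcome: (Tier2, V) with payoffs (4, 8).
For the simultaneous game, intersect best replies.
Firm A's best replies: V→Tier4; W→Tier5; X→Tier4; Y→Tier3; Z→Tier5.
Firm B's best replies: Tier1→W; Tier2→V; Tier3→Z; Tier4→Y; Tier5→Z.
Only (Tier5, Z) has each player best-responding; Nash payoffs (-1, 5).
Firm A's commitment gain: 4 − -1 = 5.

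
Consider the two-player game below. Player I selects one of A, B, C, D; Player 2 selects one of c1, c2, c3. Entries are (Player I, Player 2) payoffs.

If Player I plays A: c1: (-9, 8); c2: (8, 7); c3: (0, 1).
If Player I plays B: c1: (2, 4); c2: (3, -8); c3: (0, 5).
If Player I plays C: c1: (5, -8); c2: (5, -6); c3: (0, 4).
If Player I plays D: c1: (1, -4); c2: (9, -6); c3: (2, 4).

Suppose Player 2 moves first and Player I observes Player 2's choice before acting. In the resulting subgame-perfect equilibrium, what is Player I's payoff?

2

Work backward from Player I's decision.
- c1: BR = C, leader payoff -8.
- c2: BR = D, leader payoff -6.
- c3: BR = D, leader payoff 4.
Among -8, -6, 4, the best is 4 at c3. Subgame-perfect outcome: (D, c3) with payoffs (2, 4).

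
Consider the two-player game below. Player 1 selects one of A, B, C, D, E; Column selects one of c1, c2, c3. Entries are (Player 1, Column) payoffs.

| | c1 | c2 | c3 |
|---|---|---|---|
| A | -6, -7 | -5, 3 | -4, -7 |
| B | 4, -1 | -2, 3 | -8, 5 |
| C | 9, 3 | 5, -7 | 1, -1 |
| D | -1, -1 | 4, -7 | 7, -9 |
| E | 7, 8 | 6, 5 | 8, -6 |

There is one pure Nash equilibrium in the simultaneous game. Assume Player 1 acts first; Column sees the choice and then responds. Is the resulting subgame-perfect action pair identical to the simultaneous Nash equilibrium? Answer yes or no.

yes

Column best-responds to each possible Player 1 move:
- A → Column plays c2 (best of -7, 3, -7); Player 1 gets -5.
- B → Column plays c3 (best of -1, 3, 5); Player 1 gets -8.
- C → Column plays c1 (best of 3, -7, -1); Player 1 gets 9.
- D → Column plays c1 (best of -1, -7, -9); Player 1 gets -1.
- E → Column plays c1 (best of 8, 5, -6); Player 1 gets 7.
Player 1's induced payoffs are -5, -8, 9, -1, 7, so Player 1 commits to C. Subgame-perfect outcome: (C, c1) with payoffs (9, 3).
For the simultaneous game, intersect best replies.
Player 1's best replies: c1→C; c2→E; c3→E.
Column's best replies: A→c2; B→c3; C→c1; D→c1; E→c1.
Only (C, c1) has each player best-responding; Nash payoffs (9, 3).
Sequential outcome (C, c1) coincides with the Nash profile (C, c1).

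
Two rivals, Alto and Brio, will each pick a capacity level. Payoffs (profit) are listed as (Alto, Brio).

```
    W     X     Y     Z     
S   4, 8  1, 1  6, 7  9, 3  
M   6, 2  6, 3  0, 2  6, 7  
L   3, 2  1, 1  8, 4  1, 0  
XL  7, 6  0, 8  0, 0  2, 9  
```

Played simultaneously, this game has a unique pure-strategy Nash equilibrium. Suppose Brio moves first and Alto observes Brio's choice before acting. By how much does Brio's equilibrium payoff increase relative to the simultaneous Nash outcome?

Alto best-responds to each possible Brio move:
- W → Alto plays XL (best of 4, 6, 3, 7); Brio gets 6.
- X → Alto plays M (best of 1, 6, 1, 0); Brio gets 3.
- Y → Alto plays L (best of 6, 0, 8, 0); Brio gets 4.
- Z → Alto plays S (best of 9, 6, 1, 2); Brio gets 3.
Maximizing over 6, 3, 4, 3, Brio chooses W. Subgame-perfect outcome: (XL, W) with payoffs (7, 6).
For the simultaneous game, intersect best replies.
Alto's best replies: W→XL; X→M; Y→L; Z→S.
Brio's best replies: S→W; M→Z; L→Y; XL→Z.
The unique mutual best reply is (L, Y), giving (8, 4).
Brio's commitment gain: 6 − 4 = 2.

2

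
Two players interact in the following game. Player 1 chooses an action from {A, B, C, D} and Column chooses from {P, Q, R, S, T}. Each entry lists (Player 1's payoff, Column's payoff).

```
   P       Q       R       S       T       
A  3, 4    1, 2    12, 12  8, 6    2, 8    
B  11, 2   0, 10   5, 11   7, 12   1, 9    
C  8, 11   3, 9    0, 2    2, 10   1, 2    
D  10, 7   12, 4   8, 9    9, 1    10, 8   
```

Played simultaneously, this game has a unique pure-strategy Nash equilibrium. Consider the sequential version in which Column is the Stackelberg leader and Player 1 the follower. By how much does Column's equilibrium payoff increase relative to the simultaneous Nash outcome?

Work backward from Player 1's decision.
- P: Player 1 compares 3, 11, 8, 10 and picks B; Column would get 2.
- Q: Player 1 compares 1, 0, 3, 12 and picks D; Column would get 4.
- R: Player 1 compares 12, 5, 0, 8 and picks A; Column would get 12.
- S: Player 1 compares 8, 7, 2, 9 and picks D; Column would get 1.
- T: Player 1 compares 2, 1, 1, 10 and picks D; Column would get 8.
Maximizing over 2, 4, 12, 1, 8, Column chooses R. Subgame-perfect outcome: (A, R) with payoffs (12, 12).
Under simultaneous play:
Player 1's best replies: P→B; Q→D; R→A; S→D; T→D.
Column's best replies: A→R; B→S; C→P; D→R.
The unique mutual best reply is (A, R), giving (12, 12).
Column's commitment gain: 12 − 12 = 0.

0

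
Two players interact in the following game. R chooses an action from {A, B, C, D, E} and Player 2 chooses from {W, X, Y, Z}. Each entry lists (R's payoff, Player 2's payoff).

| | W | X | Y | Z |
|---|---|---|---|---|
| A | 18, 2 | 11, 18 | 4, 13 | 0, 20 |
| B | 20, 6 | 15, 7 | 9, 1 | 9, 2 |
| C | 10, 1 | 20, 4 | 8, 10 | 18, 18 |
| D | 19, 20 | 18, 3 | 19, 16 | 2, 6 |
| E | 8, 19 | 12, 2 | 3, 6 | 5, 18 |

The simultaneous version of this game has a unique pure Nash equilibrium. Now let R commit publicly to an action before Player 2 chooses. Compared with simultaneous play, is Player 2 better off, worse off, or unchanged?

Work backward from Player 2's decision.
- A → Player 2 plays Z (best of 2, 18, 13, 20); R gets 0.
- B → Player 2 plays X (best of 6, 7, 1, 2); R gets 15.
- C → Player 2 plays Z (best of 1, 4, 10, 18); R gets 18.
- D → Player 2 plays W (best of 20, 3, 16, 6); R gets 19.
- E → Player 2 plays W (best of 19, 2, 6, 18); R gets 8.
Maximizing over 0, 15, 18, 19, 8, R chooses D. Subgame-perfect outcome: (D, W) with payoffs (19, 20).
For the simultaneous game, intersect best replies.
R's best replies: W→B; X→C; Y→D; Z→C.
Player 2's best replies: A→Z; B→X; C→Z; D→W; E→W.
Only (C, Z) has each player best-responding; Nash payoffs (18, 18).
Player 2 earns 20 sequentially versus 18 at the Nash outcome: better off.

better off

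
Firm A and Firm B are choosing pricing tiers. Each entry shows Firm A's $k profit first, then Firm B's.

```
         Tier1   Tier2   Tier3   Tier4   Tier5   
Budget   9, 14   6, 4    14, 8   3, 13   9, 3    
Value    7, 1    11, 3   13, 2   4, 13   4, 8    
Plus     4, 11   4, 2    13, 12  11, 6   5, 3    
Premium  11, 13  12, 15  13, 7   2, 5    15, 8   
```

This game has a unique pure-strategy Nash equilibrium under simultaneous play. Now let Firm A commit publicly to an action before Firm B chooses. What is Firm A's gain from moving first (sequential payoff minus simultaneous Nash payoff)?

1

Solve by backward induction (Firm A leads).
- Budget: Firm B compares 14, 4, 8, 13, 3 and picks Tier1; Firm A would get 9.
- Value: Firm B compares 1, 3, 2, 13, 8 and picks Tier4; Firm A would get 4.
- Plus: Firm B compares 11, 2, 12, 6, 3 and picks Tier3; Firm A would get 13.
- Premium: Firm B compares 13, 15, 7, 5, 8 and picks Tier2; Firm A would get 12.
Maximizing over 9, 4, 13, 12, Firm A chooses Plus. Subgame-perfect outcome: (Plus, Tier3) with payoffs (13, 12).
Under simultaneous play:
Firm A's best replies: Tier1→Premium; Tier2→Premium; Tier3→Budget; Tier4→Plus; Tier5→Premium.
Firm B's best replies: Budget→Tier1; Value→Tier4; Plus→Tier3; Premium→Tier2.
Only (Premium, Tier2) has each player best-responding; Nash payoffs (12, 15).
Firm A's commitment gain: 13 − 12 = 1.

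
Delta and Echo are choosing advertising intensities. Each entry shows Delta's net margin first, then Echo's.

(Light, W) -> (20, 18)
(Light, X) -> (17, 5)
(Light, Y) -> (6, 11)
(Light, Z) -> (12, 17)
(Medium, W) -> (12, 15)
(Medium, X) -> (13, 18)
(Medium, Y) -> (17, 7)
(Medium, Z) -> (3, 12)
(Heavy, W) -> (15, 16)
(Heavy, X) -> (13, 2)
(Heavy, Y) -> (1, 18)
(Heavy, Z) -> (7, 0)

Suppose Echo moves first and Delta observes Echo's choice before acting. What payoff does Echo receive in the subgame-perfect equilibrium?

Work backward from Delta's decision.
- W → Delta plays Light (best of 20, 12, 15); Echo gets 18.
- X → Delta plays Light (best of 17, 13, 13); Echo gets 5.
- Y → Delta plays Medium (best of 6, 17, 1); Echo gets 7.
- Z → Delta plays Light (best of 12, 3, 7); Echo gets 17.
Echo's induced payoffs are 18, 5, 7, 17, so Echo commits to W. Subgame-perfect outcome: (Light, W) with payoffs (20, 18).

18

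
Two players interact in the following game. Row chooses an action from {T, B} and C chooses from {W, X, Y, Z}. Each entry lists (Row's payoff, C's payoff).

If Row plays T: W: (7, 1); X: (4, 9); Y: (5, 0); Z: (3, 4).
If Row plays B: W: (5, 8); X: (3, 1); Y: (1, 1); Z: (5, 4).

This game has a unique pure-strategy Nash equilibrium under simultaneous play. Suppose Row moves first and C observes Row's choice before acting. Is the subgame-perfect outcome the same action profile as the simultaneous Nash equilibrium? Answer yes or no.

no

Backward induction with Row moving first.
- T → C plays X (best of 1, 9, 0, 4); Row gets 4.
- B → C plays W (best of 8, 1, 1, 4); Row gets 5.
Among 4, 5, the best is 5 at B. Subgame-perfect outcome: (B, W) with payoffs (5, 8).
Under simultaneous play:
Row's best replies: W→T; X→T; Y→T; Z→B.
C's best replies: T→X; B→W.
The unique mutual best reply is (T, X), giving (4, 9).
Sequential outcome (B, W) differs from the Nash profile (T, X).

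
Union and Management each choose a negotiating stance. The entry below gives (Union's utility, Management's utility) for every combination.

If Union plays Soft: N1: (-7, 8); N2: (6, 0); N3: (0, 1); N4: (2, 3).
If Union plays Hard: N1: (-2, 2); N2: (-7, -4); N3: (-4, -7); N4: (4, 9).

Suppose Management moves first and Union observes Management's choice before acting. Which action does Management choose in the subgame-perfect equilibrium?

Work backward from Union's decision.
- N1 → Union plays Hard (best of -7, -2); Management gets 2.
- N2 → Union plays Soft (best of 6, -7); Management gets 0.
- N3 → Union plays Soft (best of 0, -4); Management gets 1.
- N4 → Union plays Hard (best of 2, 4); Management gets 9.
Management's induced payoffs are 2, 0, 1, 9, so Management commits to N4. Subgame-perfect outcome: (Hard, N4) with payoffs (4, 9).

N4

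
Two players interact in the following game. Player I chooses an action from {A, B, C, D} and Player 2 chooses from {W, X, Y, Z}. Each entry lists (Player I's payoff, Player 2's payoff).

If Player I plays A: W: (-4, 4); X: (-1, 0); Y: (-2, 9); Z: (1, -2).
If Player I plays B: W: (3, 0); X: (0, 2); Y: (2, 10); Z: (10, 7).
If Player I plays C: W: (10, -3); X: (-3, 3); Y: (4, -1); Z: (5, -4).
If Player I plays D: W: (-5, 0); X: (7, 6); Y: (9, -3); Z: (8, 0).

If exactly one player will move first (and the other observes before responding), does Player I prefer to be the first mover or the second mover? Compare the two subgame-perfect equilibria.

If Player I leads: Player 2's best replies are A→Y, B→Y, C→X, D→X; Player I's induced payoffs -2, 2, -3, 7; outcome (D, X), payoffs (7, 6).
If Player 2 leads: Player I's best replies are W→C, X→D, Y→D, Z→B; Player 2's induced payoffs -3, 6, -3, 7; outcome (B, Z), payoffs (10, 7).
Player I gets 7 moving first and 10 moving second, so Player I prefers to move second.

second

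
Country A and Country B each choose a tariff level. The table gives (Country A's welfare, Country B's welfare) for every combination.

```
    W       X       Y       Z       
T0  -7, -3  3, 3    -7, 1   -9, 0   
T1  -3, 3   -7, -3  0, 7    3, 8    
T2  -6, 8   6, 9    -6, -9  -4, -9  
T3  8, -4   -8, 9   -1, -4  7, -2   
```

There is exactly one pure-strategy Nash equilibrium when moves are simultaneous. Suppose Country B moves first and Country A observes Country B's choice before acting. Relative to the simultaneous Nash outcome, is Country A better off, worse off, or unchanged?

Backward induction with Country B moving first.
- W: Country A compares -7, -3, -6, 8 and picks T3; Country B would get -4.
- X: Country A compares 3, -7, 6, -8 and picks T2; Country B would get 9.
- Y: Country A compares -7, 0, -6, -1 and picks T1; Country B would get 7.
- Z: Country A compares -9, 3, -4, 7 and picks T3; Country B would get -2.
Among -4, 9, 7, -2, the best is 9 at X. Subgame-perfect outcome: (T2, X) with payoffs (6, 9).
For the simultaneous game, intersect best replies.
Country A's best replies: W→T3; X→T2; Y→T1; Z→T3.
Country B's best replies: T0→X; T1→Z; T2→X; T3→X.
The unique mutual best reply is (T2, X), giving (6, 9).
Country A earns 6 sequentially versus 6 at the Nash outcome: unchanged.

unchanged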